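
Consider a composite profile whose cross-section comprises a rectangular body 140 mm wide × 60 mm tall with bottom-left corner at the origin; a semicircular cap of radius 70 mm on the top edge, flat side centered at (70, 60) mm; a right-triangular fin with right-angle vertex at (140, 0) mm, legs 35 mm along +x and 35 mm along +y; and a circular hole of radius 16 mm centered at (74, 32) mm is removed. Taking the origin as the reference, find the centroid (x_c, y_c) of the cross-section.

rectangular body: A = 140 × 60 = 8400.00, centroid at (70.00, 30.00).
semicircular top: A = ½π·70² = 7696.90, centroid at (70.00, 89.71).
triangular fin: A = ½·35·35 = 612.50, centroid at (151.67, 11.67).
hole: A = −π·16² = -804.25, centroid at (74.00, 32.00).
ΣA = 15905.15 mm², ΣAx_c = 1160164.64 mm³, ΣAy_c = 923890.69 mm³.
x_c = 1160164.64/15905.15 = 72.94 mm; y_c = 923890.69/15905.15 = 58.09 mm.

x_c = 72.94 mm, y_c = 58.09 mm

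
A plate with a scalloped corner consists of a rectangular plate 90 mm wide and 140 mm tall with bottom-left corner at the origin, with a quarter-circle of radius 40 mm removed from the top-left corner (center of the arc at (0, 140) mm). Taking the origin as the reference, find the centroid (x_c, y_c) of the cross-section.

x_c = 48.10 mm, y_c = 64.13 mm

plate: A = 90 × 140 = 12600.00, centroid at (45.00, 70.00).
removed quarter-circle: A = −¼π·40² = -1256.64, centroid at (16.98, 123.02).
ΣA = 11343.36 mm²
ΣAx_c = (12600.00)(45.00) + (-1256.64)(16.98) = 545666.67 mm³
ΣAy_c = (12600.00)(70.00) + (-1256.64)(123.02) = 727404.14 mm³
x_c = 545666.67 / 11343.36 = 48.10 mm
y_c = 727404.14 / 11343.36 = 64.13 mm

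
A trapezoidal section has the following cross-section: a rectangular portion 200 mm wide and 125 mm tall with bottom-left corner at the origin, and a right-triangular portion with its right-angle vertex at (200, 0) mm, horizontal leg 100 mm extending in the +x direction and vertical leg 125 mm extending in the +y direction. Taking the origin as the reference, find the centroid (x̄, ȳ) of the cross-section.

rectangular portion: A = 200 × 125 = 25000.00, centroid at (100.00, 62.50).
triangular portion: A = ½·100·125 = 6250.00, centroid at (233.33, 41.67).
ΣA = 31250.00 mm², ΣAx̄ = 3958333.33 mm³, ΣAȳ = 1822916.67 mm³.
x̄ = 3958333.33/31250.00 = 126.67 mm; ȳ = 1822916.67/31250.00 = 58.33 mm.

x̄ = 126.67 mm, ȳ = 58.33 mm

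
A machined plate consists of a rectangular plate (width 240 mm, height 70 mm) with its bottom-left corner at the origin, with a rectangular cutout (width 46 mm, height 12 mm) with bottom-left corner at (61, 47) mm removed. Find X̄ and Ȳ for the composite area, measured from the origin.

X̄ = 121.22 mm, Ȳ = 34.39 mm

plate: A = 240 × 70 = 16800.00, centroid at (120.00, 35.00).
hole: A = −(46 × 12) = -552.00, centroid at (84.00, 53.00).
ΣA = 16248.00 mm², ΣAX̄ = 1969632.00 mm³, ΣAȲ = 558744.00 mm³.
X̄ = 1969632.00/16248.00 = 121.22 mm; Ȳ = 558744.00/16248.00 = 34.39 mm.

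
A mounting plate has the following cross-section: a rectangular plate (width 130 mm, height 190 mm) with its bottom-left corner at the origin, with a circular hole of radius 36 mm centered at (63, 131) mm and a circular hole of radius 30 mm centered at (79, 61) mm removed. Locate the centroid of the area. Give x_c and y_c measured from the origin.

plate: A = 130 × 190 = 24700.00, centroid at (65.00, 95.00).
hole 1: A = −π·36² = -4071.50, centroid at (63.00, 131.00).
hole 2: A = −π·30² = -2827.43, centroid at (79.00, 61.00).
ΣA = 17801.06 mm², ΣAx_c = 1125628.01 mm³, ΣAy_c = 1640659.53 mm³.
x_c = 1125628.01/17801.06 = 63.23 mm; y_c = 1640659.53/17801.06 = 92.17 mm.

x_c = 63.23 mm, y_c = 92.17 mm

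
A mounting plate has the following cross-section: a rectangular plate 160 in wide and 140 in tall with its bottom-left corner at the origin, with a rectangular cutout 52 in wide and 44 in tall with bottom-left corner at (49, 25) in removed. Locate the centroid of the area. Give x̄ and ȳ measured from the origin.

x̄ = 80.57 in, ȳ = 72.62 in

Part | A | x̄ᵢ | ȳᵢ | A·x̄ᵢ | A·ȳᵢ
plate | 22400.00 | 80.00 | 70.00 | 1792000.00 | 1568000.00
hole | -2288.00 | 75.00 | 47.00 | -171600.00 | -107536.00
Σ | 20112.00 |  |  | 1620400.00 | 1460464.00
x̄ = 1620400.00 / 20112.00 = 80.57 in
ȳ = 1460464.00 / 20112.00 = 72.62 in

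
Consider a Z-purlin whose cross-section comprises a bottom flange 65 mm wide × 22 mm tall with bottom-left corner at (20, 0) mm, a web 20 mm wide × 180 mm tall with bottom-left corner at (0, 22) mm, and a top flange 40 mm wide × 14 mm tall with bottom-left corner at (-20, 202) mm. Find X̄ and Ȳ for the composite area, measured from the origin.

Part | A | x̄ᵢ | ȳᵢ | A·x̄ᵢ | A·ȳᵢ
bottom flange | 1430.00 | 52.50 | 11.00 | 75075.00 | 15730.00
web | 3600.00 | 10.00 | 112.00 | 36000.00 | 403200.00
top flange | 560.00 | 0.00 | 209.00 | 0.00 | 117040.00
Σ | 5590.00 |  |  | 111075.00 | 535970.00
X̄ = 111075.00 / 5590.00 = 19.87 mm
Ȳ = 535970.00 / 5590.00 = 95.88 mm

X̄ = 19.87 mm, Ȳ = 95.88 mm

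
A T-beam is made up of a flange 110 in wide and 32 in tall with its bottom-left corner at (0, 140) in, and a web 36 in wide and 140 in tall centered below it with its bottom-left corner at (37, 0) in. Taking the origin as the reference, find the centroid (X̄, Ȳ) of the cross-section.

web: A = 36 × 140 = 5040.00, centroid at (55.00, 70.00).
flange: A = 110 × 32 = 3520.00, centroid at (55.00, 156.00).
ΣA = 8560.00 in², ΣAX̄ = 470800.00 in³, ΣAȲ = 901920.00 in³.
X̄ = 470800.00/8560.00 = 55.00 in; Ȳ = 901920.00/8560.00 = 105.36 in.

X̄ = 55.00 in, Ȳ = 105.36 in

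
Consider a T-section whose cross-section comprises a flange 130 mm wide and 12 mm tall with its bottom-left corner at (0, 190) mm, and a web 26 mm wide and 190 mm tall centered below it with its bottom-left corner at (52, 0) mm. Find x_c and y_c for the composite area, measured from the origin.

x_c = 65.00 mm, y_c = 119.24 mm

web: A = 26 × 190 = 4940.00, centroid at (65.00, 95.00).
flange: A = 130 × 12 = 1560.00, centroid at (65.00, 196.00).
ΣA = 6500.00 mm², ΣAx_c = 422500.00 mm³, ΣAy_c = 775060.00 mm³.
x_c = 422500.00/6500.00 = 65.00 mm; y_c = 775060.00/6500.00 = 119.24 mm.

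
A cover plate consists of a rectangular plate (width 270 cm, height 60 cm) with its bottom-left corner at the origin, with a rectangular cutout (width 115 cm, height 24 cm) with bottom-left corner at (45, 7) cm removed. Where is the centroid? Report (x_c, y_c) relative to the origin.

plate: A = 270 × 60 = 16200.00, centroid at (135.00, 30.00).
hole: A = −(115 × 24) = -2760.00, centroid at (102.50, 19.00).
ΣA = 13440.00 cm²
ΣAx_c = (16200.00)(135.00) + (-2760.00)(102.50) = 1904100.00 cm³
ΣAy_c = (16200.00)(30.00) + (-2760.00)(19.00) = 433560.00 cm³
x_c = 1904100.00 / 13440.00 = 141.67 cm
y_c = 433560.00 / 13440.00 = 32.26 cm

x_c = 141.67 cm, y_c = 32.26 cm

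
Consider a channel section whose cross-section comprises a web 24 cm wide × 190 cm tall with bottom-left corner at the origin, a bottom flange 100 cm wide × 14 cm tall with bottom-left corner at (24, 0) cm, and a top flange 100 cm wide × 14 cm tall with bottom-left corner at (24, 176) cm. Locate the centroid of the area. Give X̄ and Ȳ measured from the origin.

X̄ = 35.59 cm, Ȳ = 95.00 cm

web: A = 24 × 190 = 4560.00, centroid at (12.00, 95.00).
bottom flange: A = 100 × 14 = 1400.00, centroid at (74.00, 7.00).
top flange: A = 100 × 14 = 1400.00, centroid at (74.00, 183.00).
ΣA = 7360.00 cm²
ΣAX̄ = (4560.00)(12.00) + (1400.00)(74.00) + (1400.00)(74.00) = 261920.00 cm³
ΣAȲ = (4560.00)(95.00) + (1400.00)(7.00) + (1400.00)(183.00) = 699200.00 cm³
X̄ = 261920.00 / 7360.00 = 35.59 cm
Ȳ = 699200.00 / 7360.00 = 95.00 cm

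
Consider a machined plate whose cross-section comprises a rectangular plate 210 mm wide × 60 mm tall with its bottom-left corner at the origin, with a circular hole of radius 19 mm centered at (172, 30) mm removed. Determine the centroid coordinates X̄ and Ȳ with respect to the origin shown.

plate: A = 210 × 60 = 12600.00, centroid at (105.00, 30.00).
hole: A = −π·19² = -1134.11, centroid at (172.00, 30.00).
ΣA = 11465.89 mm², ΣAX̄ = 1127932.23 mm³, ΣAȲ = 343976.55 mm³.
X̄ = 1127932.23/11465.89 = 98.37 mm; Ȳ = 343976.55/11465.89 = 30.00 mm.

X̄ = 98.37 mm, Ȳ = 30.00 mm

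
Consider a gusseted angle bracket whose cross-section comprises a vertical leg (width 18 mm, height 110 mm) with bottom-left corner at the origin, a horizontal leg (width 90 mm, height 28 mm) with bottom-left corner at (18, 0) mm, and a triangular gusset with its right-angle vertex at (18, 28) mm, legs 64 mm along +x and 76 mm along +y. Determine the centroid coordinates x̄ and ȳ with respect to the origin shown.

vertical leg: A = 18 × 110 = 1980.00, centroid at (9.00, 55.00).
horizontal leg: A = 90 × 28 = 2520.00, centroid at (63.00, 14.00).
gusset: A = ½·64·76 = 2432.00, centroid at (39.33, 53.33).
ΣA = 6932.00 mm²
ΣAx̄ = (1980.00)(9.00) + (2520.00)(63.00) + (2432.00)(39.33) = 272238.67 mm³
ΣAȳ = (1980.00)(55.00) + (2520.00)(14.00) + (2432.00)(53.33) = 273886.67 mm³
x̄ = 272238.67 / 6932.00 = 39.27 mm
ȳ = 273886.67 / 6932.00 = 39.51 mm

x̄ = 39.27 mm, ȳ = 39.51 mm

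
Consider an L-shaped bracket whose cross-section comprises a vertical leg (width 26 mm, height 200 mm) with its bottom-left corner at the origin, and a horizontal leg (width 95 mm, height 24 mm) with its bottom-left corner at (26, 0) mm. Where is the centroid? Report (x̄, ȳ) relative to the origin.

x̄ = 31.44 mm, ȳ = 73.18 mm

Part | A | x̄ᵢ | ȳᵢ | A·x̄ᵢ | A·ȳᵢ
vertical leg | 5200.00 | 13.00 | 100.00 | 67600.00 | 520000.00
horizontal leg | 2280.00 | 73.50 | 12.00 | 167580.00 | 27360.00
Σ | 7480.00 |  |  | 235180.00 | 547360.00
x̄ = 235180.00 / 7480.00 = 31.44 mm
ȳ = 547360.00 / 7480.00 = 73.18 mm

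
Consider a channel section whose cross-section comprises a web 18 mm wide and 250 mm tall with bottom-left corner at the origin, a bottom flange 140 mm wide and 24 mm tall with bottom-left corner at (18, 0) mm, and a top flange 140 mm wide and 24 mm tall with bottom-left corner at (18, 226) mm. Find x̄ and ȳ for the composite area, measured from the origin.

Part | A | x̄ᵢ | ȳᵢ | A·x̄ᵢ | A·ȳᵢ
web | 4500.00 | 9.00 | 125.00 | 40500.00 | 562500.00
bottom flange | 3360.00 | 88.00 | 12.00 | 295680.00 | 40320.00
top flange | 3360.00 | 88.00 | 238.00 | 295680.00 | 799680.00
Σ | 11220.00 |  |  | 631860.00 | 1402500.00
x̄ = 631860.00 / 11220.00 = 56.32 mm
ȳ = 1402500.00 / 11220.00 = 125.00 mm

x̄ = 56.32 mm, ȳ = 125.00 mm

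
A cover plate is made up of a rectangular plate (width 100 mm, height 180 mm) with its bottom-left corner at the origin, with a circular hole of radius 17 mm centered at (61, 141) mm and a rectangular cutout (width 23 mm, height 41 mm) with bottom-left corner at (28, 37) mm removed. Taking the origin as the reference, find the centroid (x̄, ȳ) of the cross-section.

plate: A = 100 × 180 = 18000.00, centroid at (50.00, 90.00).
hole 1: A = −π·17² = -907.92, centroid at (61.00, 141.00).
hole 2: A = −(23 × 41) = -943.00, centroid at (39.50, 57.50).
ΣA = 16149.08 mm²
ΣAx̄ = (18000.00)(50.00) + (-907.92)(61.00) + (-943.00)(39.50) = 807368.36 mm³
ΣAȳ = (18000.00)(90.00) + (-907.92)(141.00) + (-943.00)(57.50) = 1437760.74 mm³
x̄ = 807368.36 / 16149.08 = 49.99 mm
ȳ = 1437760.74 / 16149.08 = 89.03 mm

x̄ = 49.99 mm, ȳ = 89.03 mm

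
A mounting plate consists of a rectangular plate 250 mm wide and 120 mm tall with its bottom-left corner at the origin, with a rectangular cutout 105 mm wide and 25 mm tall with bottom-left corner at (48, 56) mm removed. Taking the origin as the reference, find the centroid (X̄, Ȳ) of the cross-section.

Part | A | x̄ᵢ | ȳᵢ | A·x̄ᵢ | A·ȳᵢ
plate | 30000.00 | 125.00 | 60.00 | 3750000.00 | 1800000.00
hole | -2625.00 | 100.50 | 68.50 | -263812.50 | -179812.50
Σ | 27375.00 |  |  | 3486187.50 | 1620187.50
X̄ = 3486187.50 / 27375.00 = 127.35 mm
Ȳ = 1620187.50 / 27375.00 = 59.18 mm

X̄ = 127.35 mm, Ȳ = 59.18 mm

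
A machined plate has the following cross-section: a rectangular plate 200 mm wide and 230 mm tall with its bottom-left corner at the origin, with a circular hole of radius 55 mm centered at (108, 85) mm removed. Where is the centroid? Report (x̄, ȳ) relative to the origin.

x̄ = 97.92 mm, ȳ = 122.81 mm

plate: A = 200 × 230 = 46000.00, centroid at (100.00, 115.00).
hole: A = −π·55² = -9503.32, centroid at (108.00, 85.00).
ΣA = 36496.68 mm²
ΣAx̄ = (46000.00)(100.00) + (-9503.32)(108.00) = 3573641.68 mm³
ΣAȳ = (46000.00)(115.00) + (-9503.32)(85.00) = 4482217.99 mm³
x̄ = 3573641.68 / 36496.68 = 97.92 mm
ȳ = 4482217.99 / 36496.68 = 122.81 mm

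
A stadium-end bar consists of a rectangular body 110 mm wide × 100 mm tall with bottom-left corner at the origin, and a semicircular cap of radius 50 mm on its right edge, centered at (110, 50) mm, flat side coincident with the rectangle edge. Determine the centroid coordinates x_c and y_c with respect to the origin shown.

x_c = 75.05 mm, y_c = 50.00 mm

rectangular body: A = 110 × 100 = 11000.00, centroid at (55.00, 50.00).
semicircular end: A = ½π·50² = 3926.99, centroid at (131.22, 50.00).
ΣA = 14926.99 mm², ΣAx_c = 1120302.32 mm³, ΣAy_c = 746349.54 mm³.
x_c = 1120302.32/14926.99 = 75.05 mm; y_c = 746349.54/14926.99 = 50.00 mm.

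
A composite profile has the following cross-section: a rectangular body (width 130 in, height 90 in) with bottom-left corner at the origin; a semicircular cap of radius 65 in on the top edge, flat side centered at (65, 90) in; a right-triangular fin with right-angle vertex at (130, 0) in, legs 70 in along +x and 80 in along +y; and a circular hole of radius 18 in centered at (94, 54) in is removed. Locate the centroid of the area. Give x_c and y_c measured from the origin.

Part | A | x̄ᵢ | ȳᵢ | A·x̄ᵢ | A·ȳᵢ
rectangular body | 11700.00 | 65.00 | 45.00 | 760500.00 | 526500.00
semicircular top | 6636.61 | 65.00 | 117.59 | 431379.94 | 780378.64
triangular fin | 2800.00 | 153.33 | 26.67 | 429333.33 | 74666.67
hole | -1017.88 | 94.00 | 54.00 | -95680.35 | -54965.31
Σ | 20118.74 |  |  | 1525532.93 | 1326580.00
x_c = 1525532.93 / 20118.74 = 75.83 in
y_c = 1326580.00 / 20118.74 = 65.94 in

x_c = 75.83 in, y_c = 65.94 in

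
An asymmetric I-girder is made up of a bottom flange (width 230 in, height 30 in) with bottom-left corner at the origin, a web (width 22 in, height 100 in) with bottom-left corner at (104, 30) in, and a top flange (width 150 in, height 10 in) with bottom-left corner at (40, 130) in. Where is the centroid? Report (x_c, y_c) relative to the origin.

x_c = 115.00 in, y_c = 45.47 in

Part | A | x̄ᵢ | ȳᵢ | A·x̄ᵢ | A·ȳᵢ
bottom flange | 6900.00 | 115.00 | 15.00 | 793500.00 | 103500.00
web | 2200.00 | 115.00 | 80.00 | 253000.00 | 176000.00
top flange | 1500.00 | 115.00 | 135.00 | 172500.00 | 202500.00
Σ | 10600.00 |  |  | 1219000.00 | 482000.00
x_c = 1219000.00 / 10600.00 = 115.00 in
y_c = 482000.00 / 10600.00 = 45.47 in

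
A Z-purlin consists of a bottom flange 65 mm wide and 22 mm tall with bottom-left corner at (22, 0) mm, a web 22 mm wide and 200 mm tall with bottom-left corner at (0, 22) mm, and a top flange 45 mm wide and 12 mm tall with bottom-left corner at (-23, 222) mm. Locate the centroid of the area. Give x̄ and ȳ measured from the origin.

x̄ = 19.79 mm, ȳ = 106.07 mm

bottom flange: A = 65 × 22 = 1430.00, centroid at (54.50, 11.00).
web: A = 22 × 200 = 4400.00, centroid at (11.00, 122.00).
top flange: A = 45 × 12 = 540.00, centroid at (-0.50, 228.00).
ΣA = 6370.00 mm²
ΣAx̄ = (1430.00)(54.50) + (4400.00)(11.00) + (540.00)(-0.50) = 126065.00 mm³
ΣAȳ = (1430.00)(11.00) + (4400.00)(122.00) + (540.00)(228.00) = 675650.00 mm³
x̄ = 126065.00 / 6370.00 = 19.79 mm
ȳ = 675650.00 / 6370.00 = 106.07 mm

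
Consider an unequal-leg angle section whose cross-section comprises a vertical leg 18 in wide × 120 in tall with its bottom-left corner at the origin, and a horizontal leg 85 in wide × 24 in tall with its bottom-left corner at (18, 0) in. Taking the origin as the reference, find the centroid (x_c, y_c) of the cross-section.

x_c = 34.01 in, y_c = 36.69 in

vertical leg: A = 18 × 120 = 2160.00, centroid at (9.00, 60.00).
horizontal leg: A = 85 × 24 = 2040.00, centroid at (60.50, 12.00).
ΣA = 4200.00 in², ΣAx_c = 142860.00 in³, ΣAy_c = 154080.00 in³.
x_c = 142860.00/4200.00 = 34.01 in; y_c = 154080.00/4200.00 = 36.69 in.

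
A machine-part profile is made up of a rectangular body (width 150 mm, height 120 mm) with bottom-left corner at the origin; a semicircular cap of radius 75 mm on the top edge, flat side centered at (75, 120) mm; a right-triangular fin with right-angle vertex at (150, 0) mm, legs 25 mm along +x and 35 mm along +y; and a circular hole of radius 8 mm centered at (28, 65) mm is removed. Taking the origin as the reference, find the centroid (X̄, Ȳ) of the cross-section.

rectangular body: A = 150 × 120 = 18000.00, centroid at (75.00, 60.00).
semicircular top: A = ½π·75² = 8835.73, centroid at (75.00, 151.83).
triangular fin: A = ½·25·35 = 437.50, centroid at (158.33, 11.67).
hole: A = −π·8² = -201.06, centroid at (28.00, 65.00).
ΣA = 27072.17 mm², ΣAX̄ = 2076320.80 mm³, ΣAȲ = 2413572.66 mm³.
X̄ = 2076320.80/27072.17 = 76.70 mm; Ȳ = 2413572.66/27072.17 = 89.15 mm.

X̄ = 76.70 mm, Ȳ = 89.15 mm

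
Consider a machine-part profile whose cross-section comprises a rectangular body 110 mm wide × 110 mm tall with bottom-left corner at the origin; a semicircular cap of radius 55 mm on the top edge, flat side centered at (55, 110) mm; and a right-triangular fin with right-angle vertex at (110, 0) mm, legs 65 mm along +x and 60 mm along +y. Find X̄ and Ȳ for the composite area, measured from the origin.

rectangular body: A = 110 × 110 = 12100.00, centroid at (55.00, 55.00).
semicircular top: A = ½π·55² = 4751.66, centroid at (55.00, 133.34).
triangular fin: A = ½·65·60 = 1950.00, centroid at (131.67, 20.00).
ΣA = 18801.66 mm²
ΣAX̄ = (12100.00)(55.00) + (4751.66)(55.00) + (1950.00)(131.67) = 1183591.24 mm³
ΣAȲ = (12100.00)(55.00) + (4751.66)(133.34) + (1950.00)(20.00) = 1338099.14 mm³
X̄ = 1183591.24 / 18801.66 = 62.95 mm
Ȳ = 1338099.14 / 18801.66 = 71.17 mm

X̄ = 62.95 mm, Ȳ = 71.17 mm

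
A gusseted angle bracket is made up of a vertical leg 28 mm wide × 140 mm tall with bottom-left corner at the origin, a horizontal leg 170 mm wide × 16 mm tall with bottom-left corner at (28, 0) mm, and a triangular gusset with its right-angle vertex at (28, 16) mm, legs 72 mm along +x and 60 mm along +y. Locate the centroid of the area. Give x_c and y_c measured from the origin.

vertical leg: A = 28 × 140 = 3920.00, centroid at (14.00, 70.00).
horizontal leg: A = 170 × 16 = 2720.00, centroid at (113.00, 8.00).
gusset: A = ½·72·60 = 2160.00, centroid at (52.00, 36.00).
ΣA = 8800.00 mm²
ΣAx_c = (3920.00)(14.00) + (2720.00)(113.00) + (2160.00)(52.00) = 474560.00 mm³
ΣAy_c = (3920.00)(70.00) + (2720.00)(8.00) + (2160.00)(36.00) = 373920.00 mm³
x_c = 474560.00 / 8800.00 = 53.93 mm
y_c = 373920.00 / 8800.00 = 42.49 mm

x_c = 53.93 mm, y_c = 42.49 mm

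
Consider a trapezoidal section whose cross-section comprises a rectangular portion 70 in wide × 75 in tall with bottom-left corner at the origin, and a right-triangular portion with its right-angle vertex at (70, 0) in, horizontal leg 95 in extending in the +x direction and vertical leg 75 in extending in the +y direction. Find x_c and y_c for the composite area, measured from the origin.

Part | A | x̄ᵢ | ȳᵢ | A·x̄ᵢ | A·ȳᵢ
rectangular portion | 5250.00 | 35.00 | 37.50 | 183750.00 | 196875.00
triangular portion | 3562.50 | 101.67 | 25.00 | 362187.50 | 89062.50
Σ | 8812.50 |  |  | 545937.50 | 285937.50
x_c = 545937.50 / 8812.50 = 61.95 in
y_c = 285937.50 / 8812.50 = 32.45 in

x_c = 61.95 in, y_c = 32.45 in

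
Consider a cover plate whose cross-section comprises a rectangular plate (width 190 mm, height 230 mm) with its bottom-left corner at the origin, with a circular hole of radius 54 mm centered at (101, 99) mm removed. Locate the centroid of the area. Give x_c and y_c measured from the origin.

plate: A = 190 × 230 = 43700.00, centroid at (95.00, 115.00).
hole: A = −π·54² = -9160.88, centroid at (101.00, 99.00).
ΣA = 34539.12 mm², ΣAx_c = 3226250.70 mm³, ΣAy_c = 4118572.47 mm³.
x_c = 3226250.70/34539.12 = 93.41 mm; y_c = 4118572.47/34539.12 = 119.24 mm.

x_c = 93.41 mm, y_c = 119.24 mm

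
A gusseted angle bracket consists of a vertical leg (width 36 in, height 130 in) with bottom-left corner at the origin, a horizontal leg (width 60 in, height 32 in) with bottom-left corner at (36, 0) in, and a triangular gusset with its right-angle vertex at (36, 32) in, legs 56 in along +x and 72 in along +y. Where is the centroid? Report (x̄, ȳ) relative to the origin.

x̄ = 37.28 in, ȳ = 51.97 in

vertical leg: A = 36 × 130 = 4680.00, centroid at (18.00, 65.00).
horizontal leg: A = 60 × 32 = 1920.00, centroid at (66.00, 16.00).
gusset: A = ½·56·72 = 2016.00, centroid at (54.67, 56.00).
ΣA = 8616.00 in²
ΣAx̄ = (4680.00)(18.00) + (1920.00)(66.00) + (2016.00)(54.67) = 321168.00 in³
ΣAȳ = (4680.00)(65.00) + (1920.00)(16.00) + (2016.00)(56.00) = 447816.00 in³
x̄ = 321168.00 / 8616.00 = 37.28 in
ȳ = 447816.00 / 8616.00 = 51.97 in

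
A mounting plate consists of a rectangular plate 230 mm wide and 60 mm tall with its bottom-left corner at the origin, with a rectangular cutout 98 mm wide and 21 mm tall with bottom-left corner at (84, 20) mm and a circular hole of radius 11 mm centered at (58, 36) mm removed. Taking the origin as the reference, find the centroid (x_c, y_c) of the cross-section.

x_c = 113.65 mm, y_c = 29.71 mm

Part | A | x̄ᵢ | ȳᵢ | A·x̄ᵢ | A·ȳᵢ
plate | 13800.00 | 115.00 | 30.00 | 1587000.00 | 414000.00
hole 1 | -2058.00 | 133.00 | 30.50 | -273714.00 | -62769.00
hole 2 | -380.13 | 58.00 | 36.00 | -22047.70 | -13684.78
Σ | 11361.87 |  |  | 1291238.30 | 337546.22
x_c = 1291238.30 / 11361.87 = 113.65 mm
y_c = 337546.22 / 11361.87 = 29.71 mm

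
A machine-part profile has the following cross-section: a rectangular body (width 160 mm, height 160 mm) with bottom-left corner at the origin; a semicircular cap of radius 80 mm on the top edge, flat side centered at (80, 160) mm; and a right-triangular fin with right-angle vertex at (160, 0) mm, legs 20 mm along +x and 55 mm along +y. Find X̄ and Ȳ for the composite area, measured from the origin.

Part | A | x̄ᵢ | ȳᵢ | A·x̄ᵢ | A·ȳᵢ
rectangular body | 25600.00 | 80.00 | 80.00 | 2048000.00 | 2048000.00
semicircular top | 10053.10 | 80.00 | 193.95 | 804247.72 | 1949828.77
triangular fin | 550.00 | 166.67 | 18.33 | 91666.67 | 10083.33
Σ | 36203.10 |  |  | 2943914.39 | 4007912.11
X̄ = 2943914.39 / 36203.10 = 81.32 mm
Ȳ = 4007912.11 / 36203.10 = 110.71 mm

X̄ = 81.32 mm, Ȳ = 110.71 mm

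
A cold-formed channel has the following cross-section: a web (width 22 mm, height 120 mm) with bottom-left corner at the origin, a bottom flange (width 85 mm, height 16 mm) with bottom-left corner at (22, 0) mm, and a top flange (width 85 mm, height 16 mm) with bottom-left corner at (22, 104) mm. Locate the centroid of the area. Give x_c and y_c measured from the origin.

web: A = 22 × 120 = 2640.00, centroid at (11.00, 60.00).
bottom flange: A = 85 × 16 = 1360.00, centroid at (64.50, 8.00).
top flange: A = 85 × 16 = 1360.00, centroid at (64.50, 112.00).
ΣA = 5360.00 mm²
ΣAx_c = (2640.00)(11.00) + (1360.00)(64.50) + (1360.00)(64.50) = 204480.00 mm³
ΣAy_c = (2640.00)(60.00) + (1360.00)(8.00) + (1360.00)(112.00) = 321600.00 mm³
x_c = 204480.00 / 5360.00 = 38.15 mm
y_c = 321600.00 / 5360.00 = 60.00 mm

x_c = 38.15 mm, y_c = 60.00 mm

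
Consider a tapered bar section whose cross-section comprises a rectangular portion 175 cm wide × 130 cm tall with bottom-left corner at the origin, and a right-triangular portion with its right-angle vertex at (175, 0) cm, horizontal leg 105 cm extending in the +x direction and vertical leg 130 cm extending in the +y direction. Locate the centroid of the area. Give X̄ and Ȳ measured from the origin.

rectangular portion: A = 175 × 130 = 22750.00, centroid at (87.50, 65.00).
triangular portion: A = ½·105·130 = 6825.00, centroid at (210.00, 43.33).
ΣA = 29575.00 cm², ΣAX̄ = 3423875.00 cm³, ΣAȲ = 1774500.00 cm³.
X̄ = 3423875.00/29575.00 = 115.77 cm; Ȳ = 1774500.00/29575.00 = 60.00 cm.

X̄ = 115.77 cm, Ȳ = 60.00 cm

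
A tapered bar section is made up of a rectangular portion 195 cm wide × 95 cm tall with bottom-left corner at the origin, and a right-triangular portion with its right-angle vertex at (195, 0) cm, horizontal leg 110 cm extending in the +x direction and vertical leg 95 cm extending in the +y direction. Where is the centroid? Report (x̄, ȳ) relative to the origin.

x̄ = 127.02 cm, ȳ = 44.02 cm

rectangular portion: A = 195 × 95 = 18525.00, centroid at (97.50, 47.50).
triangular portion: A = ½·110·95 = 5225.00, centroid at (231.67, 31.67).
ΣA = 23750.00 cm²
ΣAx̄ = (18525.00)(97.50) + (5225.00)(231.67) = 3016645.83 cm³
ΣAȳ = (18525.00)(47.50) + (5225.00)(31.67) = 1045395.83 cm³
x̄ = 3016645.83 / 23750.00 = 127.02 cm
ȳ = 1045395.83 / 23750.00 = 44.02 cm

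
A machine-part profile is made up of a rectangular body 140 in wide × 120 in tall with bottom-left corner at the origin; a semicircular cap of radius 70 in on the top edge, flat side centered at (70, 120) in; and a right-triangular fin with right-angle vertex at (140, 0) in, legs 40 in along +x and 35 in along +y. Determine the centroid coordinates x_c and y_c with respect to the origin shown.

x_c = 72.32 in, y_c = 86.06 in

rectangular body: A = 140 × 120 = 16800.00, centroid at (70.00, 60.00).
semicircular top: A = ½π·70² = 7696.90, centroid at (70.00, 149.71).
triangular fin: A = ½·40·35 = 700.00, centroid at (153.33, 11.67).
ΣA = 25196.90 in², ΣAx_c = 1822116.47 in³, ΣAy_c = 2168461.57 in³.
x_c = 1822116.47/25196.90 = 72.32 in; y_c = 2168461.57/25196.90 = 86.06 in.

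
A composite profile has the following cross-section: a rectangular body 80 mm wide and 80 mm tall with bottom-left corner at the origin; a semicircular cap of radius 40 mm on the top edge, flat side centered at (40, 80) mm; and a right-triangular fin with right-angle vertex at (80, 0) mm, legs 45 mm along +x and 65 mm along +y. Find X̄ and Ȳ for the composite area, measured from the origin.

X̄ = 47.75 mm, Ȳ = 51.22 mm

rectangular body: A = 80 × 80 = 6400.00, centroid at (40.00, 40.00).
semicircular top: A = ½π·40² = 2513.27, centroid at (40.00, 96.98).
triangular fin: A = ½·45·65 = 1462.50, centroid at (95.00, 21.67).
ΣA = 10375.77 mm², ΣAX̄ = 495468.46 mm³, ΣAȲ = 531416.10 mm³.
X̄ = 495468.46/10375.77 = 47.75 mm; Ȳ = 531416.10/10375.77 = 51.22 mm.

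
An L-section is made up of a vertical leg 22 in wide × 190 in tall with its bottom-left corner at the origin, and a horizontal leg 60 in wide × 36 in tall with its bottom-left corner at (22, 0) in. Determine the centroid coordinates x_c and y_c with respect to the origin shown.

vertical leg: A = 22 × 190 = 4180.00, centroid at (11.00, 95.00).
horizontal leg: A = 60 × 36 = 2160.00, centroid at (52.00, 18.00).
ΣA = 6340.00 in², ΣAx_c = 158300.00 in³, ΣAy_c = 435980.00 in³.
x_c = 158300.00/6340.00 = 24.97 in; y_c = 435980.00/6340.00 = 68.77 in.

x_c = 24.97 in, y_c = 68.77 in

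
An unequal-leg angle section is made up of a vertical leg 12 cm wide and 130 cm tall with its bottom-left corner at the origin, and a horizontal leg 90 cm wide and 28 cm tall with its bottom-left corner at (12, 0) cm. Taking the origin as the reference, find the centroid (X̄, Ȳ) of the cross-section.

X̄ = 37.50 cm, Ȳ = 33.50 cm

vertical leg: A = 12 × 130 = 1560.00, centroid at (6.00, 65.00).
horizontal leg: A = 90 × 28 = 2520.00, centroid at (57.00, 14.00).
ΣA = 4080.00 cm²
ΣAX̄ = (1560.00)(6.00) + (2520.00)(57.00) = 153000.00 cm³
ΣAȲ = (1560.00)(65.00) + (2520.00)(14.00) = 136680.00 cm³
X̄ = 153000.00 / 4080.00 = 37.50 cm
Ȳ = 136680.00 / 4080.00 = 33.50 cm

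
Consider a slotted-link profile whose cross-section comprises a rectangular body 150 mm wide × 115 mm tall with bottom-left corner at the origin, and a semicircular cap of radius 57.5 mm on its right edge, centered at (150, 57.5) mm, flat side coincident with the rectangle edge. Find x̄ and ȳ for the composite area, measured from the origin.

rectangular body: A = 150 × 115 = 17250.00, centroid at (75.00, 57.50).
semicircular end: A = ½π·57.5² = 5193.45, centroid at (174.40, 57.50).
ΣA = 22443.45 mm², ΣAx̄ = 2199506.39 mm³, ΣAȳ = 1290498.11 mm³.
x̄ = 2199506.39/22443.45 = 98.00 mm; ȳ = 1290498.11/22443.45 = 57.50 mm.

x̄ = 98.00 mm, ȳ = 57.50 mm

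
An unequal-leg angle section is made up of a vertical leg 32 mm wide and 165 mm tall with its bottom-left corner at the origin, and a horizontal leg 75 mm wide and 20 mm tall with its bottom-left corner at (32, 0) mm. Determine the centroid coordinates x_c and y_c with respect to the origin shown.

vertical leg: A = 32 × 165 = 5280.00, centroid at (16.00, 82.50).
horizontal leg: A = 75 × 20 = 1500.00, centroid at (69.50, 10.00).
ΣA = 6780.00 mm², ΣAx_c = 188730.00 mm³, ΣAy_c = 450600.00 mm³.
x_c = 188730.00/6780.00 = 27.84 mm; y_c = 450600.00/6780.00 = 66.46 mm.

x_c = 27.84 mm, y_c = 66.46 mm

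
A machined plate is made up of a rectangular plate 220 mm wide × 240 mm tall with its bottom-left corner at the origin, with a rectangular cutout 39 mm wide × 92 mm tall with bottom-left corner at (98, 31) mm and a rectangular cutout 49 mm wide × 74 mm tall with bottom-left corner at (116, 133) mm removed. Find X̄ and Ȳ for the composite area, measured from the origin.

plate: A = 220 × 240 = 52800.00, centroid at (110.00, 120.00).
hole 1: A = −(39 × 92) = -3588.00, centroid at (117.50, 77.00).
hole 2: A = −(49 × 74) = -3626.00, centroid at (140.50, 170.00).
ΣA = 45586.00 mm²
ΣAX̄ = (52800.00)(110.00) + (-3588.00)(117.50) + (-3626.00)(140.50) = 4876957.00 mm³
ΣAȲ = (52800.00)(120.00) + (-3588.00)(77.00) + (-3626.00)(170.00) = 5443304.00 mm³
X̄ = 4876957.00 / 45586.00 = 106.98 mm
Ȳ = 5443304.00 / 45586.00 = 119.41 mm

X̄ = 106.98 mm, Ȳ = 119.41 mm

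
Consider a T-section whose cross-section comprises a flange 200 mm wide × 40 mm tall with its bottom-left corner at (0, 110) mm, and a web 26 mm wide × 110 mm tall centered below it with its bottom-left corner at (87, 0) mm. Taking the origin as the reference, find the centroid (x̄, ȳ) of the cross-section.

web: A = 26 × 110 = 2860.00, centroid at (100.00, 55.00).
flange: A = 200 × 40 = 8000.00, centroid at (100.00, 130.00).
ΣA = 10860.00 mm²
ΣAx̄ = (2860.00)(100.00) + (8000.00)(100.00) = 1086000.00 mm³
ΣAȳ = (2860.00)(55.00) + (8000.00)(130.00) = 1197300.00 mm³
x̄ = 1086000.00 / 10860.00 = 100.00 mm
ȳ = 1197300.00 / 10860.00 = 110.25 mm

x̄ = 100.00 mm, ȳ = 110.25 mm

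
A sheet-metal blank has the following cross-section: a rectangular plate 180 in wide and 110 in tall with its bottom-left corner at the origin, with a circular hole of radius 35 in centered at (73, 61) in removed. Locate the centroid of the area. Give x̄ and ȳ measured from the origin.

plate: A = 180 × 110 = 19800.00, centroid at (90.00, 55.00).
hole: A = −π·35² = -3848.45, centroid at (73.00, 61.00).
ΣA = 15951.55 in²
ΣAx̄ = (19800.00)(90.00) + (-3848.45)(73.00) = 1501063.08 in³
ΣAȳ = (19800.00)(55.00) + (-3848.45)(61.00) = 854244.49 in³
x̄ = 1501063.08 / 15951.55 = 94.10 in
ȳ = 854244.49 / 15951.55 = 53.55 in

x̄ = 94.10 in, ȳ = 53.55 in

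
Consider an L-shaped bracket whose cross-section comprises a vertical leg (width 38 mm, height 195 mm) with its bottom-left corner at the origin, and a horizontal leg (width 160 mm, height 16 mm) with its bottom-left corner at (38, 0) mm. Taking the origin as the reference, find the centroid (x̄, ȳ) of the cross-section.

vertical leg: A = 38 × 195 = 7410.00, centroid at (19.00, 97.50).
horizontal leg: A = 160 × 16 = 2560.00, centroid at (118.00, 8.00).
ΣA = 9970.00 mm²
ΣAx̄ = (7410.00)(19.00) + (2560.00)(118.00) = 442870.00 mm³
ΣAȳ = (7410.00)(97.50) + (2560.00)(8.00) = 742955.00 mm³
x̄ = 442870.00 / 9970.00 = 44.42 mm
ȳ = 742955.00 / 9970.00 = 74.52 mm

x̄ = 44.42 mm, ȳ = 74.52 mm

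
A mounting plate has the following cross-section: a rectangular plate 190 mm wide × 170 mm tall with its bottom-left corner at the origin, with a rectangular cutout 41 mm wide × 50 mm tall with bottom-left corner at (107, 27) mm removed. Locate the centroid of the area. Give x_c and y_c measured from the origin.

x_c = 92.80 mm, y_c = 87.24 mm

plate: A = 190 × 170 = 32300.00, centroid at (95.00, 85.00).
hole: A = −(41 × 50) = -2050.00, centroid at (127.50, 52.00).
ΣA = 30250.00 mm²
ΣAx_c = (32300.00)(95.00) + (-2050.00)(127.50) = 2807125.00 mm³
ΣAy_c = (32300.00)(85.00) + (-2050.00)(52.00) = 2638900.00 mm³
x_c = 2807125.00 / 30250.00 = 92.80 mm
y_c = 2638900.00 / 30250.00 = 87.24 mm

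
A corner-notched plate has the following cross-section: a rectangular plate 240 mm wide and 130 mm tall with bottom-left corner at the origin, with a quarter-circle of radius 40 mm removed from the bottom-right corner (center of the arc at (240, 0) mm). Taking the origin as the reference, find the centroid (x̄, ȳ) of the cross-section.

plate: A = 240 × 130 = 31200.00, centroid at (120.00, 65.00).
removed quarter-circle: A = −¼π·40² = -1256.64, centroid at (223.02, 16.98).
ΣA = 29943.36 mm²
ΣAx̄ = (31200.00)(120.00) + (-1256.64)(223.02) = 3463740.44 mm³
ΣAȳ = (31200.00)(65.00) + (-1256.64)(16.98) = 2006666.67 mm³
x̄ = 3463740.44 / 29943.36 = 115.68 mm
ȳ = 2006666.67 / 29943.36 = 67.02 mm

x̄ = 115.68 mm, ȳ = 67.02 mm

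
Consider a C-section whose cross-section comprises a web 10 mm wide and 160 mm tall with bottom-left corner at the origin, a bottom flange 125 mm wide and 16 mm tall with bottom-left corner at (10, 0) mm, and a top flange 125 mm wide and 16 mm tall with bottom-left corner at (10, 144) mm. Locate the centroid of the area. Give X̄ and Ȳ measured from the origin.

web: A = 10 × 160 = 1600.00, centroid at (5.00, 80.00).
bottom flange: A = 125 × 16 = 2000.00, centroid at (72.50, 8.00).
top flange: A = 125 × 16 = 2000.00, centroid at (72.50, 152.00).
ΣA = 5600.00 mm²
ΣAX̄ = (1600.00)(5.00) + (2000.00)(72.50) + (2000.00)(72.50) = 298000.00 mm³
ΣAȲ = (1600.00)(80.00) + (2000.00)(8.00) + (2000.00)(152.00) = 448000.00 mm³
X̄ = 298000.00 / 5600.00 = 53.21 mm
Ȳ = 448000.00 / 5600.00 = 80.00 mm

X̄ = 53.21 mm, Ȳ = 80.00 mm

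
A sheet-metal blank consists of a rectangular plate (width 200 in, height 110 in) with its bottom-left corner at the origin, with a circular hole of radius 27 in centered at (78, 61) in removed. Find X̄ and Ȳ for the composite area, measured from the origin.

Part | A | x̄ᵢ | ȳᵢ | A·x̄ᵢ | A·ȳᵢ
plate | 22000.00 | 100.00 | 55.00 | 2200000.00 | 1210000.00
hole | -2290.22 | 78.00 | 61.00 | -178637.24 | -139703.48
Σ | 19709.78 |  |  | 2021362.76 | 1070296.52
X̄ = 2021362.76 / 19709.78 = 102.56 in
Ȳ = 1070296.52 / 19709.78 = 54.30 in

X̄ = 102.56 in, Ȳ = 54.30 in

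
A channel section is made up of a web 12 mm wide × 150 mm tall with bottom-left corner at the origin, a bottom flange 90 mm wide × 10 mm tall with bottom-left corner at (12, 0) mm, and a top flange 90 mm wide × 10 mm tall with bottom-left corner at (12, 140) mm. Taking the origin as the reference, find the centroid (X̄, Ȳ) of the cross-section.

web: A = 12 × 150 = 1800.00, centroid at (6.00, 75.00).
bottom flange: A = 90 × 10 = 900.00, centroid at (57.00, 5.00).
top flange: A = 90 × 10 = 900.00, centroid at (57.00, 145.00).
ΣA = 3600.00 mm²
ΣAX̄ = (1800.00)(6.00) + (900.00)(57.00) + (900.00)(57.00) = 113400.00 mm³
ΣAȲ = (1800.00)(75.00) + (900.00)(5.00) + (900.00)(145.00) = 270000.00 mm³
X̄ = 113400.00 / 3600.00 = 31.50 mm
Ȳ = 270000.00 / 3600.00 = 75.00 mm

X̄ = 31.50 mm, Ȳ = 75.00 mm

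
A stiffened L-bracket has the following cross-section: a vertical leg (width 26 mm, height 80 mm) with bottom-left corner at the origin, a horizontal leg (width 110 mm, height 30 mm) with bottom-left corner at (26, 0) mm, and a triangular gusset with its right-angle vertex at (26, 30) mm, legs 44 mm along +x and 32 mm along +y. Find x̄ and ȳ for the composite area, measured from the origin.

Part | A | x̄ᵢ | ȳᵢ | A·x̄ᵢ | A·ȳᵢ
vertical leg | 2080.00 | 13.00 | 40.00 | 27040.00 | 83200.00
horizontal leg | 3300.00 | 81.00 | 15.00 | 267300.00 | 49500.00
gusset | 704.00 | 40.67 | 40.67 | 28629.33 | 28629.33
Σ | 6084.00 |  |  | 322969.33 | 161329.33
x̄ = 322969.33 / 6084.00 = 53.09 mm
ȳ = 161329.33 / 6084.00 = 26.52 mm

x̄ = 53.09 mm, ȳ = 26.52 mm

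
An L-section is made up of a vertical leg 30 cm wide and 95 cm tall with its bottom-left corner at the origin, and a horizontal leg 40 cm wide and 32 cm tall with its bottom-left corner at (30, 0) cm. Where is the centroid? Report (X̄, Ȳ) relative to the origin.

X̄ = 25.85 cm, Ȳ = 37.74 cm

Part | A | x̄ᵢ | ȳᵢ | A·x̄ᵢ | A·ȳᵢ
vertical leg | 2850.00 | 15.00 | 47.50 | 42750.00 | 135375.00
horizontal leg | 1280.00 | 50.00 | 16.00 | 64000.00 | 20480.00
Σ | 4130.00 |  |  | 106750.00 | 155855.00
X̄ = 106750.00 / 4130.00 = 25.85 cm
Ȳ = 155855.00 / 4130.00 = 37.74 cm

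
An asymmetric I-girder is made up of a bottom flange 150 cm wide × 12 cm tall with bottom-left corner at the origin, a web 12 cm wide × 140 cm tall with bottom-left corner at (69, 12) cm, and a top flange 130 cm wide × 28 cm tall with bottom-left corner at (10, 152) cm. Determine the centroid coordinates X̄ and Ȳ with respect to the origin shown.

bottom flange: A = 150 × 12 = 1800.00, centroid at (75.00, 6.00).
web: A = 12 × 140 = 1680.00, centroid at (75.00, 82.00).
top flange: A = 130 × 28 = 3640.00, centroid at (75.00, 166.00).
ΣA = 7120.00 cm², ΣAX̄ = 534000.00 cm³, ΣAȲ = 752800.00 cm³.
X̄ = 534000.00/7120.00 = 75.00 cm; Ȳ = 752800.00/7120.00 = 105.73 cm.

X̄ = 75.00 cm, Ȳ = 105.73 cm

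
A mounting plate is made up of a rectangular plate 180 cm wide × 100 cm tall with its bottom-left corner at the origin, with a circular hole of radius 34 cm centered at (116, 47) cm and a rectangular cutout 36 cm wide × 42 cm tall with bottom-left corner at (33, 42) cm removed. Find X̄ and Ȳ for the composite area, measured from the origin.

Part | A | x̄ᵢ | ȳᵢ | A·x̄ᵢ | A·ȳᵢ
plate | 18000.00 | 90.00 | 50.00 | 1620000.00 | 900000.00
hole 1 | -3631.68 | 116.00 | 47.00 | -421275.01 | -170689.01
hole 2 | -1512.00 | 51.00 | 63.00 | -77112.00 | -95256.00
Σ | 12856.32 |  |  | 1121612.99 | 634054.99
X̄ = 1121612.99 / 12856.32 = 87.24 cm
Ȳ = 634054.99 / 12856.32 = 49.32 cm

X̄ = 87.24 cm, Ȳ = 49.32 cm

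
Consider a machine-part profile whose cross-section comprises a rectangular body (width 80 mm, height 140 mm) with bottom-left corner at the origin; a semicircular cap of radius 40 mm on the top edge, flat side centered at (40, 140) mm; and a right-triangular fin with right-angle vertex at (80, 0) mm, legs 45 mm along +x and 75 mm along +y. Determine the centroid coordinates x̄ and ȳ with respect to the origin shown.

rectangular body: A = 80 × 140 = 11200.00, centroid at (40.00, 70.00).
semicircular top: A = ½π·40² = 2513.27, centroid at (40.00, 156.98).
triangular fin: A = ½·45·75 = 1687.50, centroid at (95.00, 25.00).
ΣA = 15400.77 mm², ΣAx̄ = 708843.46 mm³, ΣAȳ = 1220712.54 mm³.
x̄ = 708843.46/15400.77 = 46.03 mm; ȳ = 1220712.54/15400.77 = 79.26 mm.

x̄ = 46.03 mm, ȳ = 79.26 mm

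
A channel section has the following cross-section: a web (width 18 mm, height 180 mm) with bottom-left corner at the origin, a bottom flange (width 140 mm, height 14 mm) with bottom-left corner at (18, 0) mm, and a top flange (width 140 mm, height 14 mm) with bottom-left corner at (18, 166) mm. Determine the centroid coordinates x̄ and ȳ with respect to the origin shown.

x̄ = 52.25 mm, ȳ = 90.00 mm

web: A = 18 × 180 = 3240.00, centroid at (9.00, 90.00).
bottom flange: A = 140 × 14 = 1960.00, centroid at (88.00, 7.00).
top flange: A = 140 × 14 = 1960.00, centroid at (88.00, 173.00).
ΣA = 7160.00 mm², ΣAx̄ = 374120.00 mm³, ΣAȳ = 644400.00 mm³.
x̄ = 374120.00/7160.00 = 52.25 mm; ȳ = 644400.00/7160.00 = 90.00 mm.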